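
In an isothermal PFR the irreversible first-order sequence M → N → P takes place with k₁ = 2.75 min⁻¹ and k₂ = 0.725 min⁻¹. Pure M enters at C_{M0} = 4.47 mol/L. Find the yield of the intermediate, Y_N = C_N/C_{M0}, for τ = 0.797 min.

0.610

Solving the coupled first-order balances gives C_N(τ) = [k₁/(k₂−k₁)]·C_{M0}·(e^(−k₁τ) − e^(−k₂τ)).
e^(−k₁τ) = e^(−2.75×0.797) = e^(−2.192) = 0.1117; e^(−k₂τ) = e^(−0.5778) = 0.5611.
C_N = 2.75×4.47/(0.725−2.75) × (0.1117−0.5611) = (-6.070)×(-0.4494) = 2.728 mol/L.
Y_N = C_N/C_{M0} = 2.728/4.47 = 0.610.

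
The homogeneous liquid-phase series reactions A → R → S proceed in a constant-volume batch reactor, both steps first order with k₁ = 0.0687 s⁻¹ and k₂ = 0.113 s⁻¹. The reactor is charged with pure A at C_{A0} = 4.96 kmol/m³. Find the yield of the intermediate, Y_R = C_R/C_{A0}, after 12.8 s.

0.279

Solving the coupled first-order balances gives C_R(t) = [k₁/(k₂−k₁)]·C_{A0}·(e^(−k₁t) − e^(−k₂t)).
e^(−k₁t) = e^(−0.0687×12.8) = e^(−0.8794) = 0.4150; e^(−k₂t) = e^(−1.446) = 0.2354.
C_R = 0.0687×4.96/(0.113−0.0687) × (0.4150−0.2354) = 7.692×0.1796 = 1.382 kmol/m³.
Y_R = C_R/C_{A0} = 1.382/4.96 = 0.279.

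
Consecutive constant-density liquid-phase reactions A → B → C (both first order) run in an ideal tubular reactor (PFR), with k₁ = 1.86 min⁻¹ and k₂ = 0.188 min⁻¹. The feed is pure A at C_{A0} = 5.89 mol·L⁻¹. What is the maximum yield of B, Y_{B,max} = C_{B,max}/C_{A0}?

0.773

Evaluating C_B at τ_opt = ln(k₂/k₁)/(k₂−k₁) gives C_{B,max}/C_{A0} = (k₁/k₂)^[k₂/(k₂−k₁)].
= (1.86/0.188)^(0.188/(0.188−1.86)) = (9.894)^(-0.1124) = 0.7728.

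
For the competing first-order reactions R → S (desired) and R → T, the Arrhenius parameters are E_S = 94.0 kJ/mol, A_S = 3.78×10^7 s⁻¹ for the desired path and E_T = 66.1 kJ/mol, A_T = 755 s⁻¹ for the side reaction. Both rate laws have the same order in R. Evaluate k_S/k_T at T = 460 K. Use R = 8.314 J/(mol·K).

Since both paths have the same order in R, the concentration cancels and S_{S/T} = k_S/k_T = (A_S/A_T)·exp[(E_T−E_S)/(RT)].
(E_T−E_S)/(RT) = (66.1−94.0)×10³/(8.314×460) = -27900/3824 = -7.295.
k_S/k_T = (3.78×10^7/755)·exp(-7.295) = 50066 × 6.788×10^-4 = 34.0.
Since E_S > E_T, raising the temperature improves selectivity toward S.

34.0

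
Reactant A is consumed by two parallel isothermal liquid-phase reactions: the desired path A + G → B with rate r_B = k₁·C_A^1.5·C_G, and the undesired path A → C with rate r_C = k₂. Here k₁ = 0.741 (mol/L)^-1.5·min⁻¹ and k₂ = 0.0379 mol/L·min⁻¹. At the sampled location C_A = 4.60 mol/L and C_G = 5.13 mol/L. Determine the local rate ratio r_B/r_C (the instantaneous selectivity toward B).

990

S_{B/C} = r_B/r_C = (k₁·C_A^1.5·C_G)/(k₂) = (k₁/k₂)·C_A^1.5·C_G.
= (0.741×4.600^1.5×5.130) / (0.0379) = 37.50/0.03790 = 990.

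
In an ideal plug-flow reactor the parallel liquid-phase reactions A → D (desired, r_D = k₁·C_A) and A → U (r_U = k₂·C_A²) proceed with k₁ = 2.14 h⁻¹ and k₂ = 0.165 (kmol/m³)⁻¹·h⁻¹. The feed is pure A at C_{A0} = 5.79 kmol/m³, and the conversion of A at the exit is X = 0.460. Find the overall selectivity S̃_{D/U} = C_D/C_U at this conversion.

C_A = C_{A0}(1−X) = 3.127 kmol/m³.
Along a PFR/batch, dC_D/dC_A = −r_D/(r_D+r_U) = −k₁/(k₁+k₂·C_A).
Integrating from C_{A0} to C_A: C_D = (2.14/0.165)·ln[(2.14+0.165·5.79)/(2.14+0.165·3.13)] = 12.97·ln(3.095/2.656) = 1.986 kmol/m³.
C_U = (C_{A0}−C_A)−C_D = 0.6775 kmol/m³; S̃_{D/U} = 1.986/0.6775 = 2.93.

2.93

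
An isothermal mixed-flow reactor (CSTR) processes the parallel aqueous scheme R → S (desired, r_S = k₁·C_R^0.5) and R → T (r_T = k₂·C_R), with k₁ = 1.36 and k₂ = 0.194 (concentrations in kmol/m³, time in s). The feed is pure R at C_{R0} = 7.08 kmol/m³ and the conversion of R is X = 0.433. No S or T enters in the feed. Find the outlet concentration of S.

Exit C_R = C_{R0}(1−X) = 7.08×0.567 = 4.014 kmol/m³.
Rates in a CSTR are evaluated at the outlet concentration: r_S = 1.36×4.014^0.5 = 2.725, r_T = 0.194×4.014 = 0.7788.
Fraction of consumed R going to S: r_S/(r_S+r_T) = 0.7777.
C_S = 0.7777·C_{R0}·X = 0.7777×7.08×0.433 = 2.38 kmol/m³.

2.38 kmol/m³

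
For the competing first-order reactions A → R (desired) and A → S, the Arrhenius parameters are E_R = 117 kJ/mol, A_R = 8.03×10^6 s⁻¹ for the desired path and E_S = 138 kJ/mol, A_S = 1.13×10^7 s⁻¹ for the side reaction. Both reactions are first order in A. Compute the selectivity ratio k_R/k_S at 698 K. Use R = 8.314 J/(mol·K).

Since both paths have the same order in A, the concentration cancels and S_{R/S} = k_R/k_S = (A_R/A_S)·exp[(E_S−E_R)/(RT)].
(E_S−E_R)/(RT) = (138−117)×10³/(8.314×698) = 21000/5803 = 3.619.
k_R/k_S = (8.03×10^6/1.13×10^7)·exp(3.619) = 0.7106 × 37.29 = 26.5.
Since E_R < E_S, lowering the temperature improves selectivity toward R.

26.5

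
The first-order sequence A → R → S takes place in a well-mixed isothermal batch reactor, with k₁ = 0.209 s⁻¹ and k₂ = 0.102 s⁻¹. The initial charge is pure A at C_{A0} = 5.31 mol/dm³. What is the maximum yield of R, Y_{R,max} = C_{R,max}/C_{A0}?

0.505

At the optimum, C_{R,max}/C_{A0} = (k₁/k₂)^[k₂/(k₂−k₁)].
= (0.209/0.102)^(0.102/(0.102−0.209)) = (2.049)^(-0.9533) = 0.5047.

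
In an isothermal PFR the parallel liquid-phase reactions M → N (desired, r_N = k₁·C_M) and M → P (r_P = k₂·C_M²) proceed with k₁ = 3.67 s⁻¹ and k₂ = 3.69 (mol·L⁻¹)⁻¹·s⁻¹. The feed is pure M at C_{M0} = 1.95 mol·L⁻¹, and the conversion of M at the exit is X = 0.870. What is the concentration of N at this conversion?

C_M = C_{M0}(1−X) = 0.2535 mol·L⁻¹.
Along a PFR/batch, dC_N/dC_M = −r_N/(r_N+r_P) = −k₁/(k₁+k₂·C_M).
Integrating from C_{M0} to C_M: C_N = (3.67/3.69)·ln[(3.67+3.69·1.95)/(3.67+3.69·0.254)] = 0.9946·ln(10.87/4.605) = 0.8537 mol·L⁻¹.

0.854 mol·L⁻¹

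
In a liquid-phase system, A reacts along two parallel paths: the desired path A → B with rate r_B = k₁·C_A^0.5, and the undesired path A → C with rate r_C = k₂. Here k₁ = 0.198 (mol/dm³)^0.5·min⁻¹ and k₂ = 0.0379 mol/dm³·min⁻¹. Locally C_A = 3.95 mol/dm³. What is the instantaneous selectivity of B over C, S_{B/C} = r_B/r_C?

S_{B/C} = r_B/r_C = (k₁·C_A^0.5)/(k₂) = (k₁/k₂)·C_A^0.5.
= (0.198×3.950^0.5) / (0.0379) = 0.3935/0.03790 = 10.4.

10.4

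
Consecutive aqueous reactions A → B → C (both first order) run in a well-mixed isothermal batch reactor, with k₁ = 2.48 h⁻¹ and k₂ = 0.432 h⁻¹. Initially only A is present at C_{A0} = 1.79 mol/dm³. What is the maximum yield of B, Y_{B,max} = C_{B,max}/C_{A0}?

For a first-order series the maximum intermediate yield is C_{B,max}/C_{A0} = (k₁/k₂)^[k₂/(k₂−k₁)].
= (2.48/0.432)^(0.432/(0.432−2.48)) = (5.741)^(-0.2109) = 0.6917.

0.692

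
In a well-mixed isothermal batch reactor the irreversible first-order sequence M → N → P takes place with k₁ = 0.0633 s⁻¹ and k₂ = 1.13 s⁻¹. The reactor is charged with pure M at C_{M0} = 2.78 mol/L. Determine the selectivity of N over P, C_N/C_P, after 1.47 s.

0.929

Solving the coupled first-order balances gives C_N(t) = [k₁/(k₂−k₁)]·C_{M0}·(e^(−k₁t) − e^(−k₂t)).
e^(−k₁t) = e^(−0.0633×1.47) = e^(−0.09305) = 0.9111; e^(−k₂t) = e^(−1.661) = 0.1899.
C_N = 0.0633×2.78/(1.13−0.0633) × (0.9111−0.1899) = 0.1650×0.7212 = 0.1190 mol/L.
C_M = C_{M0}e^(−k₁t) = 2.533 mol/L, so C_P = C_{M0}−C_M−C_N = 0.1280 mol/L; C_N/C_P = 0.929.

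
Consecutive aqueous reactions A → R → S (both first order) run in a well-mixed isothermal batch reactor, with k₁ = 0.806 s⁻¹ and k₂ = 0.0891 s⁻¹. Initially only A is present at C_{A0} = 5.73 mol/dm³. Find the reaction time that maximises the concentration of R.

3.07 s

For first-order series the maximum of C_R occurs at t_opt = ln(k₂/k₁)/(k₂−k₁).
= ln(0.0891/0.806)/(0.0891−0.806) = ln(0.1105)/-0.7169 = -2.202/-0.7169 = 3.07 s.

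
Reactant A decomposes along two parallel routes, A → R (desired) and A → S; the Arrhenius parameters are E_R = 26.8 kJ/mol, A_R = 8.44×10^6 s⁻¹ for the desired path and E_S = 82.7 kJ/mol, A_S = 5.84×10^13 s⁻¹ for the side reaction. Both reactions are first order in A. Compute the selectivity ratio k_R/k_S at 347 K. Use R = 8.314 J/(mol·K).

37.6

With equal orders, S_{R/S} = k_R/k_S = (A_R/A_S)·exp[(E_S−E_R)/(RT)].
(E_S−E_R)/(RT) = (82.7−26.8)×10³/(8.314×347) = 55900/2885 = 19.38.
k_R/k_S = (8.44×10^6/5.84×10^13)·exp(19.38) = 1.445×10^-7 × 2.600×10^8 = 37.6.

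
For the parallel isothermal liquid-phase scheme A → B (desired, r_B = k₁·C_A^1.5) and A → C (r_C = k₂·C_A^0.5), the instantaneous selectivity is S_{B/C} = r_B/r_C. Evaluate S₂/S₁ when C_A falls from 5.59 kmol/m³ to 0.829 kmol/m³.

0.148

S_{B/C} = (k₁/k₂)·C_A, so S₂/S₁ = (C_{A,2}/C_{A,1}).
= 0.829/5.59 = 0.148.
Selectivity toward B falls as C_A falls — high-concentration operation is favoured.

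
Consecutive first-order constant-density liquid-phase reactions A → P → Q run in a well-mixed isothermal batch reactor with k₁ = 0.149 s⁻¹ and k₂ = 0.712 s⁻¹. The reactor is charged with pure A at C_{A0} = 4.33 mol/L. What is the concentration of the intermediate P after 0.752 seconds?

0.354 mol/L

For first-order series with pure A initially, C_P(t) = k₁C_{A0}/(k₂−k₁)·(e^(−k₁t) − e^(−k₂t)).
e^(−k₁t) = e^(−0.149×0.752) = e^(−0.1120) = 0.8940; e^(−k₂t) = e^(−0.5354) = 0.5854.
C_P = 0.149×4.33/(0.712−0.149) × (0.8940−0.5854) = 1.146×0.3086 = 0.3536 mol/L.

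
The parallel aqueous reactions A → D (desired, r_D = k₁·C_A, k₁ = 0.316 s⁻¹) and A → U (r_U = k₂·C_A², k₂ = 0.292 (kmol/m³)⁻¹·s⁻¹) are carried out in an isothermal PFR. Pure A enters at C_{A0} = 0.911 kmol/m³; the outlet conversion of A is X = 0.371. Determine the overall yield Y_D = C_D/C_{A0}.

C_A = C_{A0}(1−X) = 0.5730 kmol/m³.
Along a PFR/batch, dC_D/dC_A = −r_D/(r_D+r_U) = −k₁/(k₁+k₂·C_A).
Integrating from C_{A0} to C_A: C_D = (0.316/0.292)·ln[(0.316+0.292·0.911)/(0.316+0.292·0.573)] = 1.082·ln(0.5820/0.4833) = 0.2011 kmol/m³.
Y_D = C_D/C_{A0} = 0.2011/0.911 = 0.221.

0.221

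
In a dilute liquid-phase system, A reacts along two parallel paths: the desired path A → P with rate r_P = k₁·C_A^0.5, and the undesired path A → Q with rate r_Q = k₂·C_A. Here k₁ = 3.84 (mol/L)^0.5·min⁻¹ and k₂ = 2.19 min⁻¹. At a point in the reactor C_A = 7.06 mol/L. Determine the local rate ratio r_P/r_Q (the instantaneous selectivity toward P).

0.660

S_{P/Q} = r_P/r_Q = (k₁·C_A^0.5)/(k₂·C_A) = (k₁/k₂)·C_A^-0.5.
= (3.84×7.060^0.5) / (2.19×7.060) = 10.20/15.46 = 0.660.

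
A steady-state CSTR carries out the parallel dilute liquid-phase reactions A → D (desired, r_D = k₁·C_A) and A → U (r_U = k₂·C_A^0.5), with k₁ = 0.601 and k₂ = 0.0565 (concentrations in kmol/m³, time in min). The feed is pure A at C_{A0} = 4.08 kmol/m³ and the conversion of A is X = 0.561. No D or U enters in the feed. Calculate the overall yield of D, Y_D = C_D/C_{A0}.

Exit C_A = C_{A0}(1−X) = 4.08×0.439 = 1.791 kmol/m³.
In a CSTR the entire volume is at exit conditions, so r_D = 0.601×1.791 = 1.076 and r_U = 0.0565×1.791^0.5 = 0.07562.
Fraction of consumed A going to D: r_D/(r_D+r_U) = 0.9344.
C_D = 0.9344·C_{A0}·X = 0.9344×4.08×0.561 = 2.14 kmol/m³; Y_D = C_D/C_{A0} = 0.524.

0.524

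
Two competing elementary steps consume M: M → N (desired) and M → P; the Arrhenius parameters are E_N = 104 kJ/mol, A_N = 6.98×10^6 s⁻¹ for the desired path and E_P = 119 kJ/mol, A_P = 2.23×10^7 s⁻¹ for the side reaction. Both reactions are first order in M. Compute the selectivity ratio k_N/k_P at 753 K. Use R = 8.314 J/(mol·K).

Since both paths have the same order in M, the concentration cancels and S_{N/P} = k_N/k_P = (A_N/A_P)·exp[(E_P−E_N)/(RT)].
(E_P−E_N)/(RT) = (119−104)×10³/(8.314×753) = 15000/6260 = 2.396.
k_N/k_P = (6.98×10^6/2.23×10^7)·exp(2.396) = 0.3130 × 10.98 = 3.44.
Since E_N < E_P, lowering the temperature improves selectivity toward N.

3.44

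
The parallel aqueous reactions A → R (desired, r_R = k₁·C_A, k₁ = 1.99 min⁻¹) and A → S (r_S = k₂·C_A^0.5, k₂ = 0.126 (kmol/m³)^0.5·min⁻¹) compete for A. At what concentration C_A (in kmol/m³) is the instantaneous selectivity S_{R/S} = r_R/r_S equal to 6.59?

0.174 kmol/m³

S_{R/S} = (k₁/k₂)·C_A^0.5 ⇒ C_A = (S·k₂/k₁)^(2).
= (6.59×0.126/1.99)^(2) = (0.4173)^(2) = 0.174 kmol/m³.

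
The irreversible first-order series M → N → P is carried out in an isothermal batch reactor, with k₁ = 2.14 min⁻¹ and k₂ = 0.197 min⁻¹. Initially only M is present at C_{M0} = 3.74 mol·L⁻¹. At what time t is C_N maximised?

Setting dC_N/dt = 0 gives t_opt = ln(k₂/k₁)/(k₂−k₁).
= ln(0.197/2.14)/(0.197−2.14) = ln(0.09206)/-1.943 = -2.385/-1.943 = 1.23 min.

1.23 min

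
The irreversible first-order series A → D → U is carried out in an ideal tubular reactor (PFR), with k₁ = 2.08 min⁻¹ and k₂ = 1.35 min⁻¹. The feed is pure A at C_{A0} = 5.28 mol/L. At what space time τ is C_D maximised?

The intermediate peaks when r₁ = r₂, i.e. k₁e^(−k₁τ) = k₂e^(−k₂τ), giving τ_opt = ln(k₂/k₁)/(k₂−k₁).
= ln(1.35/2.08)/(1.35−2.08) = ln(0.6490)/-0.7300 = -0.4323/-0.7300 = 0.592 min.

0.592 min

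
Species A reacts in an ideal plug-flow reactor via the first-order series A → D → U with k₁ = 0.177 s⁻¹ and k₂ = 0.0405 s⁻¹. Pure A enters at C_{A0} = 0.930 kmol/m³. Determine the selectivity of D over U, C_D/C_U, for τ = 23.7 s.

The intermediate concentration in a first-order A→B→C sequence is C_D = k₁C_{A0}(e^(−k₁τ) − e^(−k₂τ))/(k₂−k₁).
e^(−k₁τ) = e^(−0.177×23.7) = e^(−4.195) = 0.01507; e^(−k₂τ) = e^(−0.9598) = 0.3830.
C_D = 0.177×0.930/(0.0405−0.177) × (0.01507−0.3830) = (-1.206)×(-0.3679) = 0.4436 kmol/m³.
C_A = C_{A0}e^(−k₁τ) = 0.01402 kmol/m³, so C_U = C_{A0}−C_A−C_D = 0.4723 kmol/m³; C_D/C_U = 0.939.

0.939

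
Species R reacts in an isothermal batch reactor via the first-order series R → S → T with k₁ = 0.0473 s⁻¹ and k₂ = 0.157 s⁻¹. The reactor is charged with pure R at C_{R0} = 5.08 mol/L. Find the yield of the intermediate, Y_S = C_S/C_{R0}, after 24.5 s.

For first-order series with pure R initially, C_S(t) = k₁C_{R0}/(k₂−k₁)·(e^(−k₁t) − e^(−k₂t)).
e^(−k₁t) = e^(−0.0473×24.5) = e^(−1.159) = 0.3138; e^(−k₂t) = e^(−3.846) = 0.02135.
C_S = 0.0473×5.08/(0.157−0.0473) × (0.3138−0.02135) = 2.190×0.2925 = 0.6407 mol/L.
Y_S = C_S/C_{R0} = 0.6407/5.08 = 0.126.

0.126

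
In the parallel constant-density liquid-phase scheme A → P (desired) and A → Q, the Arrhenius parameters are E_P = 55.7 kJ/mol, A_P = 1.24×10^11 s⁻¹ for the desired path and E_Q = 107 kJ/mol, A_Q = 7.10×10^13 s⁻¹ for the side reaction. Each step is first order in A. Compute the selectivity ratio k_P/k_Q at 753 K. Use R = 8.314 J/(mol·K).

Since both paths have the same order in A, the concentration cancels and S_{P/Q} = k_P/k_Q = (A_P/A_Q)·exp[(E_Q−E_P)/(RT)].
(E_Q−E_P)/(RT) = (107−55.7)×10³/(8.314×753) = 51300/6260 = 8.194.
k_P/k_Q = (1.24×10^11/7.10×10^13)·exp(8.194) = 0.001746 × 3620 = 6.32.

6.32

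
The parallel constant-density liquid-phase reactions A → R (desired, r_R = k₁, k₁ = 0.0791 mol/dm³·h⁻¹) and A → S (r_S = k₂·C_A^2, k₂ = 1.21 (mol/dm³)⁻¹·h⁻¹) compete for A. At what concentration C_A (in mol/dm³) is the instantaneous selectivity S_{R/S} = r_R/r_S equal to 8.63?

0.0870 mol/dm³

S_{R/S} = (k₁/k₂)·C_A^-2 ⇒ C_A = (S·k₂/k₁)^(-0.5).
= (8.63×1.21/0.0791)^(-0.5) = (132.0)^(-0.5) = 0.0870 mol/dm³.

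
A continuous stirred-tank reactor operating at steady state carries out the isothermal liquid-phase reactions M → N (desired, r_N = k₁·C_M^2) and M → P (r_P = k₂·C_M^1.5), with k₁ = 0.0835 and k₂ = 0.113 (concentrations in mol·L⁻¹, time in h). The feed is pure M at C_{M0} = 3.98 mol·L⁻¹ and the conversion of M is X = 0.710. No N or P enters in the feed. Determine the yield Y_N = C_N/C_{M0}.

0.314

Exit C_M = C_{M0}(1−X) = 3.98×0.290 = 1.154 mol·L⁻¹.
Rates in a CSTR are evaluated at the outlet concentration: r_N = 0.0835×1.154^2 = 0.1112, r_P = 0.113×1.154^1.5 = 0.1401.
Fraction of consumed M going to N: r_N/(r_N+r_P) = 0.4425.
C_N = 0.4425·C_{M0}·X = 0.4425×3.98×0.710 = 1.25 mol·L⁻¹; Y_N = C_N/C_{M0} = 0.314.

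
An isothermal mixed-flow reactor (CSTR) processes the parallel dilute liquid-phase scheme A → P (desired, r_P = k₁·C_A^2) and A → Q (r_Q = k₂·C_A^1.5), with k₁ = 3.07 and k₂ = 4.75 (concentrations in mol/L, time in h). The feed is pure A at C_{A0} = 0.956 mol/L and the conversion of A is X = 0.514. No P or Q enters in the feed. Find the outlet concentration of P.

Exit C_A = C_{A0}(1−X) = 0.956×0.486 = 0.4646 mol/L.
Rates in a CSTR are evaluated at the outlet concentration: r_P = 3.07×0.4646^2 = 0.6627, r_Q = 4.75×0.4646^1.5 = 1.504.
Fraction of consumed A going to P: r_P/(r_P+r_Q) = 0.3058.
C_P = 0.3058·C_{A0}·X = 0.3058×0.956×0.514 = 0.150 mol/L.

0.150 mol/L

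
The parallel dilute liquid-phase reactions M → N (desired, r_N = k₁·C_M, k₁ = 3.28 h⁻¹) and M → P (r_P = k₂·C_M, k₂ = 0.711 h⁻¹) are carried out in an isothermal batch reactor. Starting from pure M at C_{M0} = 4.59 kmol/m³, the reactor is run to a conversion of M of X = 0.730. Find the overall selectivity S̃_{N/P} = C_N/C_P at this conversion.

4.61

C_M = C_{M0}(1−X) = 1.239 kmol/m³.
Both paths are first order in M, so the instantaneous fraction to N is constant: dC_N/d(−C_M) = k₁/(k₁+k₂) = 0.8218.
C_N = 0.8218·(C_{M0}−C_M) = 0.8218×3.351 = 2.75 kmol/m³.
C_P = (C_{M0}−C_M)−C_N = 0.5969 kmol/m³; S̃_{N/P} = 2.754/0.5969 = 4.61.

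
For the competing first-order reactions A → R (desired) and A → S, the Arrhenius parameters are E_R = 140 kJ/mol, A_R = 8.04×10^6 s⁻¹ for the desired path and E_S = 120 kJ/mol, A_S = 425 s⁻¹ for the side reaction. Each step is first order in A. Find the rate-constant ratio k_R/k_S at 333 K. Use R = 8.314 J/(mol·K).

13.8

k_R/k_S = (A_R/A_S)·exp[−(E_R−E_S)/(RT)] = (A_R/A_S)·exp[(E_S−E_R)/(RT)].
(E_S−E_R)/(RT) = (120−140)×10³/(8.314×333) = -20000/2769 = -7.224.
k_R/k_S = (8.04×10^6/425)·exp(-7.224) = 18918 × 7.289×10^-4 = 13.8.
Since E_R > E_S, raising the temperature improves selectivity toward R.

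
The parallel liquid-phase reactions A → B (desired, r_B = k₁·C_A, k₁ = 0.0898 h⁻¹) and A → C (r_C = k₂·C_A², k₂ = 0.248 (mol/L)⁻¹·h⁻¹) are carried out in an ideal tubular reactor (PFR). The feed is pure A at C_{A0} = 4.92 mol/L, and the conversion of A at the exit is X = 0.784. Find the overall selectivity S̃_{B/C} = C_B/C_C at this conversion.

C_A = C_{A0}(1−X) = 1.063 mol/L.
Along a PFR/batch, dC_B/dC_A = −r_B/(r_B+r_C) = −k₁/(k₁+k₂·C_A).
Integrating from C_{A0} to C_A: C_B = (0.0898/0.248)·ln[(0.0898+0.248·4.92)/(0.0898+0.248·1.06)] = 0.3621·ln(1.310/0.3534) = 0.4744 mol/L.
C_C = (C_{A0}−C_A)−C_B = 3.383 mol/L; S̃_{B/C} = 0.4744/3.383 = 0.140.

0.140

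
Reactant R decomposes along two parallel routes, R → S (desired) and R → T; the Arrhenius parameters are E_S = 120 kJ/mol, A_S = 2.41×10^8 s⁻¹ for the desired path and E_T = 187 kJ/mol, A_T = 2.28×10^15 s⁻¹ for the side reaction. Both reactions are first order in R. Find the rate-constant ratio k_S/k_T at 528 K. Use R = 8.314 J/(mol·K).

Since both paths have the same order in R, the concentration cancels and S_{S/T} = k_S/k_T = (A_S/A_T)·exp[(E_T−E_S)/(RT)].
(E_T−E_S)/(RT) = (187−120)×10³/(8.314×528) = 67000/4390 = 15.26.
k_S/k_T = (2.41×10^8/2.28×10^15)·exp(15.26) = 1.057×10^-7 × 4.251×10^6 = 0.449.

0.449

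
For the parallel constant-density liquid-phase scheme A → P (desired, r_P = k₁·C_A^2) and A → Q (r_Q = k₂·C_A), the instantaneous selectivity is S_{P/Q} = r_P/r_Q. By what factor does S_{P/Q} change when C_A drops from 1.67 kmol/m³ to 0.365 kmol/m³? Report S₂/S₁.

S_{P/Q} = (k₁/k₂)·C_A, so S₂/S₁ = (C_{A,2}/C_{A,1}).
= 0.365/1.67 = 0.219.

0.219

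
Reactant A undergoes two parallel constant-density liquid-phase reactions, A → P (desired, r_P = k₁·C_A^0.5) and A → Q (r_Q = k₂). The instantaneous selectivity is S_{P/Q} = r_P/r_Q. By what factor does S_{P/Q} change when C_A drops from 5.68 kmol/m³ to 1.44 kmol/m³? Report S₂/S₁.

0.504

S_{P/Q} = (k₁/k₂)·C_A^0.5, so S₂/S₁ = (C_{A,2}/C_{A,1})^0.5.
= (1.44/5.68)^0.5 = (0.2535)^0.5 = 0.504.
Selectivity toward P falls as C_A falls — high-concentration operation is favoured.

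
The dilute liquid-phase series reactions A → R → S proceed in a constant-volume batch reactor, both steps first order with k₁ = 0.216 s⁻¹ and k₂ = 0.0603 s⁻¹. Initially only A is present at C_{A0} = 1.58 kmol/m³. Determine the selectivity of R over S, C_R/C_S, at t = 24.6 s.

The intermediate concentration in a first-order A→B→C sequence is C_R = k₁C_{A0}(e^(−k₁t) − e^(−k₂t))/(k₂−k₁).
e^(−k₁t) = e^(−0.216×24.6) = e^(−5.314) = 0.004924; e^(−k₂t) = e^(−1.483) = 0.2269.
C_R = 0.216×1.58/(0.0603−0.216) × (0.004924−0.2269) = (-2.192)×(-0.2219) = 0.4865 kmol/m³.
C_A = C_{A0}e^(−k₁t) = 0.007780 kmol/m³, so C_S = C_{A0}−C_A−C_R = 1.086 kmol/m³; C_R/C_S = 0.448.

0.448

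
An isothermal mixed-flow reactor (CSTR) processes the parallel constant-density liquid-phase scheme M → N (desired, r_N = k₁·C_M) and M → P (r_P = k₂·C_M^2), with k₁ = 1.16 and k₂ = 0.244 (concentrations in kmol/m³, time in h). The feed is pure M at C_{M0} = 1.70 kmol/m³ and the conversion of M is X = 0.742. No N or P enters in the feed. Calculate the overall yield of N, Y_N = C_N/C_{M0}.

Exit C_M = C_{M0}(1−X) = 1.70×0.258 = 0.4386 kmol/m³.
A CSTR operates uniformly at the exit composition, giving r_N = 0.5088 and r_P = 0.04694 (each k·C_M^n at C_M = 0.4386).
Fraction of consumed M going to N: r_N/(r_N+r_P) = 0.9155.
C_N = 0.9155·C_{M0}·X = 0.9155×1.70×0.742 = 1.15 kmol/m³; Y_N = C_N/C_{M0} = 0.679.

0.679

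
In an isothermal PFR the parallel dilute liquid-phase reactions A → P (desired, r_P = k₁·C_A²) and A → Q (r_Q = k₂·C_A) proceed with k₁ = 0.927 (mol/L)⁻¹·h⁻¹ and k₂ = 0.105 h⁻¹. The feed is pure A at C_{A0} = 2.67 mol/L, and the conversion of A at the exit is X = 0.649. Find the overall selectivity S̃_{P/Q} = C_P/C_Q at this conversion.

14.7

C_A = C_{A0}(1−X) = 0.9372 mol/L.
Along a PFR/batch, dC_Q/dC_A = −r_Q/(r_P+r_Q) = −k₂/(k₂+k₁·C_A).
Integrating from C_{A0} to C_A: C_Q = (0.105/0.927)·ln[(0.105+0.927·2.67)/(0.105+0.927·0.937)] = 0.1133·ln(2.580/0.9738) = 0.1104 mol/L.
Then C_P = (C_{A0}−C_A) − C_Q = 1.733 − 0.1104 = 1.622 mol/L.
S̃_{P/Q} = C_P/C_Q = 1.622/0.1104 = 14.7.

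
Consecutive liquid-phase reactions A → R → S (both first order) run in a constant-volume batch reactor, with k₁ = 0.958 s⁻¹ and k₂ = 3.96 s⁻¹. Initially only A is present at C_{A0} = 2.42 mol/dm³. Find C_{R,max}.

At the optimum, C_{R,max}/C_{A0} = (k₁/k₂)^[k₂/(k₂−k₁)].
= (0.958/3.96)^(3.96/(3.96−0.958)) = (0.2419)^(1.319) = 0.1538.
C_{R,max} = 0.1538×2.42 = 0.372 mol/dm³.

0.372 mol/dm³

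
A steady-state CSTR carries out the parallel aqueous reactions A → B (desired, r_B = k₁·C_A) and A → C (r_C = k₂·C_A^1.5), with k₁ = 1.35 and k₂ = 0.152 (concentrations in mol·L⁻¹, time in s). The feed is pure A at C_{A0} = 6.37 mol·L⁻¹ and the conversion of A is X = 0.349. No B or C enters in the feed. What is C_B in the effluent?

1.81 mol·L⁻¹

Exit C_A = C_{A0}(1−X) = 6.37×0.651 = 4.147 mol·L⁻¹.
Rates in a CSTR are evaluated at the outlet concentration: r_B = 1.35×4.147 = 5.598, r_C = 0.152×4.147^1.5 = 1.284.
Fraction of consumed A going to B: r_B/(r_B+r_C) = 0.8135.
C_B = 0.8135·C_{A0}·X = 0.8135×6.37×0.349 = 1.81 mol·L⁻¹.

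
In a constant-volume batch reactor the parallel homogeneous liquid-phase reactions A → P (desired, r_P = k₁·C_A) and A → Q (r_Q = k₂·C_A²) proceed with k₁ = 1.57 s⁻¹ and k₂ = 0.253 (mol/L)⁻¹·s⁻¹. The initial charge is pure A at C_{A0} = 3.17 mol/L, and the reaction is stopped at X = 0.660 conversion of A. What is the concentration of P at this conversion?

1.57 mol/L

C_A = C_{A0}(1−X) = 1.078 mol/L.
Along a PFR/batch, dC_P/dC_A = −r_P/(r_P+r_Q) = −k₁/(k₁+k₂·C_A).
Integrating from C_{A0} to C_A: C_P = (1.57/0.253)·ln[(1.57+0.253·3.17)/(1.57+0.253·1.08)] = 6.206·ln(2.372/1.843) = 1.567 mol/L.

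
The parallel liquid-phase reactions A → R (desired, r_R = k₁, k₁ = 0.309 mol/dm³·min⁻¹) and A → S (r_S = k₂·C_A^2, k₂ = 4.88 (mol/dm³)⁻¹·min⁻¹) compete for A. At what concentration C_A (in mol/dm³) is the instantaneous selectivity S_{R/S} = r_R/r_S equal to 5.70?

S_{R/S} = (k₁/k₂)·C_A^-2 ⇒ C_A = (S·k₂/k₁)^(-0.5).
= (5.70×4.88/0.309)^(-0.5) = (90.02)^(-0.5) = 0.105 mol/dm³.

0.105 mol/dm³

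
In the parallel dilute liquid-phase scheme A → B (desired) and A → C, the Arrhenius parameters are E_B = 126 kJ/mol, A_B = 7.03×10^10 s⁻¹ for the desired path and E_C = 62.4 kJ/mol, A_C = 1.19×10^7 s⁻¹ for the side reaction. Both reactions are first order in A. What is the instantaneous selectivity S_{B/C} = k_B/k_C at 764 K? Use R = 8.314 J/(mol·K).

0.265

Since both paths have the same order in A, the concentration cancels and S_{B/C} = k_B/k_C = (A_B/A_C)·exp[(E_C−E_B)/(RT)].
(E_C−E_B)/(RT) = (62.4−126)×10³/(8.314×764) = -63600/6352 = -10.01.
k_B/k_C = (7.03×10^10/1.19×10^7)·exp(-10.01) = 5908 × 4.482×10^-5 = 0.265.
Since E_B > E_C, raising the temperature improves selectivity toward B.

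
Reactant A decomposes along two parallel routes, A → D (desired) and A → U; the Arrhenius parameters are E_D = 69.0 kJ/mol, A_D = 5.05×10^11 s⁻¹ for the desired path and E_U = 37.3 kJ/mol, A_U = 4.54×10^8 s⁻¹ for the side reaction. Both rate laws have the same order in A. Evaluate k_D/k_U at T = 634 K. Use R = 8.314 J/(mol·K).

2.72

Since both paths have the same order in A, the concentration cancels and S_{D/U} = k_D/k_U = (A_D/A_U)·exp[(E_U−E_D)/(RT)].
(E_U−E_D)/(RT) = (37.3−69.0)×10³/(8.314×634) = -31700/5271 = -6.014.
k_D/k_U = (5.05×10^11/4.54×10^8)·exp(-6.014) = 1112 × 0.002444 = 2.72.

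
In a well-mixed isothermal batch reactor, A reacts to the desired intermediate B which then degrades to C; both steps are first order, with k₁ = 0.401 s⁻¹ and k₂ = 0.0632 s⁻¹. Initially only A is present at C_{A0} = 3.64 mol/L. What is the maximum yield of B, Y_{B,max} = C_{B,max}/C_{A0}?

0.708

For a first-order series the maximum intermediate yield is C_{B,max}/C_{A0} = (k₁/k₂)^[k₂/(k₂−k₁)].
= (0.401/0.0632)^(0.0632/(0.0632−0.401)) = (6.345)^(-0.1871) = 0.7077.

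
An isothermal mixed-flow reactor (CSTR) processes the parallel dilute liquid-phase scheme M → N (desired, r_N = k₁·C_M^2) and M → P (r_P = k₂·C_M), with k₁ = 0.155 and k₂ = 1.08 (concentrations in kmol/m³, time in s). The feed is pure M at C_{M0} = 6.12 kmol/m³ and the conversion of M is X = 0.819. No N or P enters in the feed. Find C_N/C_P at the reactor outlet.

0.159

Exit C_M = C_{M0}(1−X) = 6.12×0.181 = 1.108 kmol/m³.
In a CSTR the entire volume is at exit conditions, so r_N = 0.155×1.108^2 = 0.1902 and r_P = 1.08×1.108 = 1.196.
Overall selectivity = C_N/C_P = r_Nτ/(r_Pτ) = r_N/r_P = 0.159.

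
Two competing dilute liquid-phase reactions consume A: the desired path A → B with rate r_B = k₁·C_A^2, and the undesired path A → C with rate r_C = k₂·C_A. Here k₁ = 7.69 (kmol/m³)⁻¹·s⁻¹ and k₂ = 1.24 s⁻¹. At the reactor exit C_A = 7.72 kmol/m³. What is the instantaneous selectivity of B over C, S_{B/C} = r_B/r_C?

S_{B/C} = r_B/r_C = (k₁·C_A^2)/(k₂·C_A) = (k₁/k₂)·C_A.
= (7.69×7.720^2) / (1.24×7.720) = 458.3/9.573 = 47.9.

47.9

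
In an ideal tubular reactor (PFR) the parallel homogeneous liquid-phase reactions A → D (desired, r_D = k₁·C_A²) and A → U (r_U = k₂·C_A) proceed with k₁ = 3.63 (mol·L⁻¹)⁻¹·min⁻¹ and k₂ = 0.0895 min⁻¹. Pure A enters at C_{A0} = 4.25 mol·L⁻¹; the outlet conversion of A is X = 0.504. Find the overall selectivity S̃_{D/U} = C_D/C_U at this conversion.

C_A = C_{A0}(1−X) = 2.108 mol·L⁻¹.
Along a PFR/batch, dC_U/dC_A = −r_U/(r_D+r_U) = −k₂/(k₂+k₁·C_A).
Integrating from C_{A0} to C_A: C_U = (0.0895/3.63)·ln[(0.0895+3.63·4.25)/(0.0895+3.63·2.11)] = 0.02466·ln(15.52/7.742) = 0.01714 mol·L⁻¹.
Then C_D = (C_{A0}−C_A) − C_U = 2.142 − 0.01714 = 2.125 mol·L⁻¹.
S̃_{D/U} = C_D/C_U = 2.125/0.01714 = 124.

124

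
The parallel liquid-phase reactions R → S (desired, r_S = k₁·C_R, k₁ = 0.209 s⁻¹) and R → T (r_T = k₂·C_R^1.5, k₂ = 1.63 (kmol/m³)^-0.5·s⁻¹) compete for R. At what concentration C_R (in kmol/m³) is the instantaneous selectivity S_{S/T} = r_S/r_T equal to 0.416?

0.0950 kmol/m³

S_{S/T} = (k₁/k₂)·C_R^-0.5 ⇒ C_R = (S·k₂/k₁)^(-2).
= (0.416×1.63/0.209)^(-2) = (3.244)^(-2) = 0.0950 kmol/m³.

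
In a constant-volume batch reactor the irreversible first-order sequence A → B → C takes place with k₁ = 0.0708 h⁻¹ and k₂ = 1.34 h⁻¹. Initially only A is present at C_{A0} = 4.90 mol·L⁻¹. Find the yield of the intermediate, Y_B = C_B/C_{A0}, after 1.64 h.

Solving the coupled first-order balances gives C_B(t) = [k₁/(k₂−k₁)]·C_{A0}·(e^(−k₁t) − e^(−k₂t)).
e^(−k₁t) = e^(−0.0708×1.64) = e^(−0.1161) = 0.8904; e^(−k₂t) = e^(−2.198) = 0.1111.
C_B = 0.0708×4.90/(1.34−0.0708) × (0.8904−0.1111) = 0.2733×0.7793 = 0.2130 mol·L⁻¹.
Y_B = C_B/C_{A0} = 0.2130/4.90 = 0.0435.

0.0435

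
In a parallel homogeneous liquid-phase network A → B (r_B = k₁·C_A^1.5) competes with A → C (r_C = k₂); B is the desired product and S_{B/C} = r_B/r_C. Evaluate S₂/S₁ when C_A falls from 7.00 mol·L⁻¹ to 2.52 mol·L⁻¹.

S_{B/C} = (k₁/k₂)·C_A^1.5, so S₂/S₁ = (C_{A,2}/C_{A,1})^1.5.
= (2.52/7.00)^1.5 = (0.3600)^1.5 = 0.216.

0.216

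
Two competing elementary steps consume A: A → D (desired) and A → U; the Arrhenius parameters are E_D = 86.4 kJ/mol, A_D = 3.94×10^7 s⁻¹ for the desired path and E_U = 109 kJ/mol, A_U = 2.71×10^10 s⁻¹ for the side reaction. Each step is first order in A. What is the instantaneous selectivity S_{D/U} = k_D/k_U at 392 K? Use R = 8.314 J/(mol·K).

1.49

Since both paths have the same order in A, the concentration cancels and S_{D/U} = k_D/k_U = (A_D/A_U)·exp[(E_U−E_D)/(RT)].
(E_U−E_D)/(RT) = (109−86.4)×10³/(8.314×392) = 22600/3259 = 6.934.
k_D/k_U = (3.94×10^7/2.71×10^10)·exp(6.934) = 0.001454 × 1027 = 1.49.
Since E_D < E_U, lowering the temperature improves selectivity toward D.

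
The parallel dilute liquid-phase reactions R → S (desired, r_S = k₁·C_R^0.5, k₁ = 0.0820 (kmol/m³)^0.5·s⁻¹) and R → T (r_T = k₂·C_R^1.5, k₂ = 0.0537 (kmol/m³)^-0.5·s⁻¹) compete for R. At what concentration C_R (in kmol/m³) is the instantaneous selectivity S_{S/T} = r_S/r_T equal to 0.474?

3.22 kmol/m³

S_{S/T} = (k₁/k₂)·C_R⁻¹ ⇒ C_R = (S·k₂/k₁)^(-1).
= (0.474×0.0537/0.0820)^(-1) = (0.3104)^(-1) = 3.22 kmol/m³.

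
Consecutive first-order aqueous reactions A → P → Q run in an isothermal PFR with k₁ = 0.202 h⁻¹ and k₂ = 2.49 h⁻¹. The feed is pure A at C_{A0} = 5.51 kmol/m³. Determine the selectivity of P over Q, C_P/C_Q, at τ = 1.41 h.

For first-order series with pure A initially, C_P(τ) = k₁C_{A0}/(k₂−k₁)·(e^(−k₁τ) − e^(−k₂τ)).
e^(−k₁τ) = e^(−0.202×1.41) = e^(−0.2848) = 0.7521; e^(−k₂τ) = e^(−3.511) = 0.02987.
C_P = 0.202×5.51/(2.49−0.202) × (0.7521−0.02987) = 0.4865×0.7223 = 0.3514 kmol/m³.
C_A = C_{A0}e^(−k₁τ) = 4.144 kmol/m³, so C_Q = C_{A0}−C_A−C_P = 1.014 kmol/m³; C_P/C_Q = 0.346.

0.346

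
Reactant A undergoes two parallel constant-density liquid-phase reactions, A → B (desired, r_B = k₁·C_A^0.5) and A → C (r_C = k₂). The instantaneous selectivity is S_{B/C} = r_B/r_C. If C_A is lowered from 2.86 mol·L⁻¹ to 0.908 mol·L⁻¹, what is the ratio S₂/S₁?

S_{B/C} = (k₁/k₂)·C_A^0.5, so S₂/S₁ = (C_{A,2}/C_{A,1})^0.5.
= (0.908/2.86)^0.5 = (0.3175)^0.5 = 0.563.
Selectivity toward B falls as C_A falls — high-concentration operation is favoured.

0.563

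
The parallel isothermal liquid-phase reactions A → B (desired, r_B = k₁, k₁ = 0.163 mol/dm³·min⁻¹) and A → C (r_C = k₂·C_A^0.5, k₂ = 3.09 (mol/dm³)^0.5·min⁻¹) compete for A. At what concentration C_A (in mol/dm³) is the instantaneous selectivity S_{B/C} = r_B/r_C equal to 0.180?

S_{B/C} = (k₁/k₂)·C_A^-0.5 ⇒ C_A = (S·k₂/k₁)^(-2).
= (0.180×3.09/0.163)^(-2) = (3.412)^(-2) = 0.0859 mol/dm³.

0.0859 mol/dm³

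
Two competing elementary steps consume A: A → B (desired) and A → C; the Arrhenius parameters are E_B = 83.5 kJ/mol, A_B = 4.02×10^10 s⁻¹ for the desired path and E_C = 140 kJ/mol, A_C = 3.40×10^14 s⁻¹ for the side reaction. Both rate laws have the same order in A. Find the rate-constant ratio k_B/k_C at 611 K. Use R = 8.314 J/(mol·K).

8.00

k_B/k_C = (A_B/A_C)·exp[−(E_B−E_C)/(RT)] = (A_B/A_C)·exp[(E_C−E_B)/(RT)].
(E_C−E_B)/(RT) = (140−83.5)×10³/(8.314×611) = 56500/5080 = 11.12.
k_B/k_C = (4.02×10^10/3.40×10^14)·exp(11.12) = 1.182×10^-4 × 67668 = 8.00.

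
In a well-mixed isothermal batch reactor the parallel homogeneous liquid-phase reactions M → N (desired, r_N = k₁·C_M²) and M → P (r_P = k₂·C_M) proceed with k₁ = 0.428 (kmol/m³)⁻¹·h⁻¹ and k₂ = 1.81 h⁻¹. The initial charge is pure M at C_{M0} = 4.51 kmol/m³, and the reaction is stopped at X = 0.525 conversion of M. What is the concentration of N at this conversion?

C_M = C_{M0}(1−X) = 2.142 kmol/m³.
Along a PFR/batch, dC_P/dC_M = −r_P/(r_N+r_P) = −k₂/(k₂+k₁·C_M).
Integrating from C_{M0} to C_M: C_P = (1.81/0.428)·ln[(1.81+0.428·4.51)/(1.81+0.428·2.14)] = 4.229·ln(3.740/2.727) = 1.336 kmol/m³.
Then C_N = (C_{M0}−C_M) − C_P = 2.368 − 1.336 = 1.031 kmol/m³.

1.03 kmol/m³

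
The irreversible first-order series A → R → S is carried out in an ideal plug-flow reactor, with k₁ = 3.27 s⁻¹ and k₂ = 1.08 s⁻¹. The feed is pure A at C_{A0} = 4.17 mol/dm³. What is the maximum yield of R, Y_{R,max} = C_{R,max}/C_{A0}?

At the optimum, C_{R,max}/C_{A0} = (k₁/k₂)^[k₂/(k₂−k₁)].
= (3.27/1.08)^(1.08/(1.08−3.27)) = (3.028)^(-0.4932) = 0.5791.

0.579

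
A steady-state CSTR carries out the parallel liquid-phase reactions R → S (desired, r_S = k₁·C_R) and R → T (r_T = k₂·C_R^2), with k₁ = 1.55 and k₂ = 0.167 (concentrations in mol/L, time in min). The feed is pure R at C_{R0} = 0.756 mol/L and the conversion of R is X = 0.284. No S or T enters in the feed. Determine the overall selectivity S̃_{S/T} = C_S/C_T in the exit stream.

17.1

Exit C_R = C_{R0}(1−X) = 0.756×0.716 = 0.5413 mol/L.
In a CSTR the entire volume is at exit conditions, so r_S = 1.55×0.5413 = 0.8390 and r_T = 0.167×0.5413^2 = 0.04893.
Overall selectivity = C_S/C_T = r_Sτ/(r_Tτ) = r_S/r_T = 17.1.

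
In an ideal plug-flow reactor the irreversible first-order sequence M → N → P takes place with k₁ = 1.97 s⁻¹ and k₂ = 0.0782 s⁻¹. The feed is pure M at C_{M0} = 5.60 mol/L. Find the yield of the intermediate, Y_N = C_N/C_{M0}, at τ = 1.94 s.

For first-order series with pure M initially, C_N(τ) = k₁C_{M0}/(k₂−k₁)·(e^(−k₁τ) − e^(−k₂τ)).
e^(−k₁τ) = e^(−1.97×1.94) = e^(−3.822) = 0.02189; e^(−k₂τ) = e^(−0.1517) = 0.8592.
C_N = 1.97×5.60/(0.0782−1.97) × (0.02189−0.8592) = (-5.831)×(-0.8374) = 4.883 mol/L.
Y_N = C_N/C_{M0} = 4.883/5.60 = 0.872.

0.872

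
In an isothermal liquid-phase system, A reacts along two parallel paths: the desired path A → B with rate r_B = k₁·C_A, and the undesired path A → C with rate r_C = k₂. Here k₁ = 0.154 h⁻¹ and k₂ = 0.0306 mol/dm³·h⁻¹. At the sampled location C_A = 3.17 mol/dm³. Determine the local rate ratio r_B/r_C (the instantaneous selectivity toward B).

16.0

S_{B/C} = r_B/r_C = (k₁·C_A)/(k₂) = (k₁/k₂)·C_A.
= (0.154×3.170) / (0.0306) = 0.4882/0.03060 = 16.0.
Since the desired path is higher order in A, keeping C_A high (PFR or concentrated feed) favours B.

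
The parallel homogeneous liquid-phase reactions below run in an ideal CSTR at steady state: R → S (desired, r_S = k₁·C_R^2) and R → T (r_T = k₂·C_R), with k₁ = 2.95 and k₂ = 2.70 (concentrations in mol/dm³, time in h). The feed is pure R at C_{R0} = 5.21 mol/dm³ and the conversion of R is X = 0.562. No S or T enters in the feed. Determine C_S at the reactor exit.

Exit C_R = C_{R0}(1−X) = 5.21×0.438 = 2.282 mol/dm³.
In a CSTR the entire volume is at exit conditions, so r_S = 2.95×2.282^2 = 15.36 and r_T = 2.70×2.282 = 6.161.
Fraction of consumed R going to S: r_S/(r_S+r_T) = 0.7137.
C_S = 0.7137·C_{R0}·X = 0.7137×5.21×0.562 = 2.09 mol/dm³.

2.09 mol/dm³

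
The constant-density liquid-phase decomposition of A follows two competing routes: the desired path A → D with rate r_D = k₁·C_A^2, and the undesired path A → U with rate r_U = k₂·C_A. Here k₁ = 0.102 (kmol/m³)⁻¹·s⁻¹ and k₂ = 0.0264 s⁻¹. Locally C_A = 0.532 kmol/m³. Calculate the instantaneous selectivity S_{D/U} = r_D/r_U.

2.06

S_{D/U} = r_D/r_U = (k₁·C_A^2)/(k₂·C_A) = (k₁/k₂)·C_A.
= (0.102×0.5320^2) / (0.0264×0.5320) = 0.02887/0.01404 = 2.06.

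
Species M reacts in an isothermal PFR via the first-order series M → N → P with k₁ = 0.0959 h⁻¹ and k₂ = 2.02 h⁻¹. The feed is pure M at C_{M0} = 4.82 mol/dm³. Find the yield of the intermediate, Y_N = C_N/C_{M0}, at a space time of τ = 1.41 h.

0.0406

Solving the coupled first-order balances gives C_N(τ) = [k₁/(k₂−k₁)]·C_{M0}·(e^(−k₁τ) − e^(−k₂τ)).
e^(−k₁τ) = e^(−0.0959×1.41) = e^(−0.1352) = 0.8735; e^(−k₂τ) = e^(−2.848) = 0.05795.
C_N = 0.0959×4.82/(2.02−0.0959) × (0.8735−0.05795) = 0.2402×0.8156 = 0.1959 mol/dm³.
Y_N = C_N/C_{M0} = 0.1959/4.82 = 0.0406.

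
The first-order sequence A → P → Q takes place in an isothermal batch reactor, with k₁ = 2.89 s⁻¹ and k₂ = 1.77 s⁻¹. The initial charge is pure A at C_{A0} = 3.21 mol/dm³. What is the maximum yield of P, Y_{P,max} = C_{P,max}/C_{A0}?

For a first-order series the maximum intermediate yield is C_{P,max}/C_{A0} = (k₁/k₂)^[k₂/(k₂−k₁)].
= (2.89/1.77)^(1.77/(1.77−2.89)) = (1.633)^(-1.580) = 0.4608.

0.461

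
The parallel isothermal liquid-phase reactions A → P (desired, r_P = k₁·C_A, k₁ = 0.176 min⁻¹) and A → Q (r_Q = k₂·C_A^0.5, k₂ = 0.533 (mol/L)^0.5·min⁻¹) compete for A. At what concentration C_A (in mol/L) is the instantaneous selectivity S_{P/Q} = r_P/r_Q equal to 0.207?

0.393 mol/L

S_{P/Q} = (k₁/k₂)·C_A^0.5 ⇒ C_A = (S·k₂/k₁)^(2).
= (0.207×0.533/0.176)^(2) = (0.6269)^(2) = 0.393 mol/L.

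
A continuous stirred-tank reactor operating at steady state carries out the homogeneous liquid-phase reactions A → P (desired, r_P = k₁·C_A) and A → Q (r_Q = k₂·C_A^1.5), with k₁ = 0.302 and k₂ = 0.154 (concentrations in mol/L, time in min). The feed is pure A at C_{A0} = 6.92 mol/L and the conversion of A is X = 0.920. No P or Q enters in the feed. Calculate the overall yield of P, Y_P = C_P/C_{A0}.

0.667

Exit C_A = C_{A0}(1−X) = 6.92×0.0800 = 0.5536 mol/L.
In a CSTR the entire volume is at exit conditions, so r_P = 0.302×0.5536 = 0.1672 and r_Q = 0.154×0.5536^1.5 = 0.06343.
Fraction of consumed A going to P: r_P/(r_P+r_Q) = 0.7249.
C_P = 0.7249·C_{A0}·X = 0.7249×6.92×0.920 = 4.62 mol/L; Y_P = C_P/C_{A0} = 0.667.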